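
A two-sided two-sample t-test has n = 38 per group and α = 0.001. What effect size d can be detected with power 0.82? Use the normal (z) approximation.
d ≈ 0.96

Minimum detectable effect (two-sample t-test, normal approximation):
d = (z_{α/2} + z_β) / √(n/2)
d = (3.291 + 0.915) / √(38/2)
d = 4.206 / 4.359
d ≈ 0.96

By Cohen's convention (0.2 small / 0.5 medium / 0.8 large): large effect.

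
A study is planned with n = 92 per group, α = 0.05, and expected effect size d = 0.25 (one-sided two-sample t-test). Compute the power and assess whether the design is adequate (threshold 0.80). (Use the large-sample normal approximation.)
Power ≈ 0.52; the study is underpowered (power < 0.80)

Power calculation (two-sample t-test, normal approximation):
z_β = d · √(n/2) - z_α
z_β = 0.25 · √(92/2) - 1.645
z_β = 0.25 · 6.782 - 1.645
z_β = 0.051

Power = Φ(z_β) = Φ(0.051) ≈ 0.520

Effect size d = 0.25 is small by Cohen's convention (0.2/0.5/0.8).

Threshold: power ≥ 0.80 is conventionally adequate.
Power ≈ 0.52 → the study is underpowered (power < 0.80).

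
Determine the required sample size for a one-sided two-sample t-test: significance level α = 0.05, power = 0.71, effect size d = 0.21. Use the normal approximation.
n = 220 per group

Sample size formula (two-sample t-test, normal approximation):
n = 2 · ((z_α + z_β) / d)²

z_α = 1.645 (for α = 0.05, one-sided)
z_β = 0.553 (for power = 0.71)
d = 0.21

n = 2 · ((1.645 + 0.553) / 0.21)²
n = 2 · (10.467)²
n ≈ 219.12
Round up to the next whole number: n = 220 per group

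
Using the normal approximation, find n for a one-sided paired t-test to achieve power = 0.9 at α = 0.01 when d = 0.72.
n = 26 pairs

Sample size formula (paired t-test, normal approximation):
n = ((z_α + z_β) / d)²

z_α = 2.326 (for α = 0.01, one-sided)
z_β = 1.282 (for power = 0.9)
d = 0.72

n = ((2.326 + 1.282) / 0.72)²
n = (5.011)²
n ≈ 25.11
Round up to the next whole number: n = 26 pairs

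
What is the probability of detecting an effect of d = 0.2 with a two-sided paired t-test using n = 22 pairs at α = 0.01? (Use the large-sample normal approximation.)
Power ≈ 0.05

Power calculation (paired t-test, normal approximation):
z_β = d · √n - z_{α/2}
z_β = 0.2 · √22 - 2.576
z_β = 0.2 · 4.690 - 2.576
z_β = -1.638

Power = Φ(z_β) = Φ(-1.638) ≈ 0.051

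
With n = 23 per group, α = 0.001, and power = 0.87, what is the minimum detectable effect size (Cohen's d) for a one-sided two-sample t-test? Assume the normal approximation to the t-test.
d ≈ 1.24

Minimum detectable effect (two-sample t-test, normal approximation):
d = (z_α + z_β) / √(n/2)
d = (3.090 + 1.126) / √(23/2)
d = 4.217 / 3.391
d ≈ 1.24

By Cohen's convention (0.2 small / 0.5 medium / 0.8 large): large effect.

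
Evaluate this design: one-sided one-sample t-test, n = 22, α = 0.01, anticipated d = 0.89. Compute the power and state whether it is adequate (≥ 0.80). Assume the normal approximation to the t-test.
Power ≈ 0.97; the study is adequately powered (power ≥ 0.80)

Power calculation (one-sample t-test, normal approximation):
z_β = d · √n - z_α
z_β = 0.89 · √22 - 2.326
z_β = 0.89 · 4.690 - 2.326
z_β = 1.848

Power = Φ(z_β) = Φ(1.848) ≈ 0.968

Effect size d = 0.89 is large by Cohen's convention (0.2/0.5/0.8).

Threshold: power ≥ 0.80 is conventionally adequate.
Power ≈ 0.97 → the study is adequately powered (power ≥ 0.80).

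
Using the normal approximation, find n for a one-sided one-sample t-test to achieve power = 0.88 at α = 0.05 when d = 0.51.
n = 31

Sample size formula (one-sample t-test, normal approximation):
n = ((z_α + z_β) / d)²

z_α = 1.645 (for α = 0.05, one-sided)
z_β = 1.175 (for power = 0.88)
d = 0.51

n = ((1.645 + 1.175) / 0.51)²
n = (5.529)²
n ≈ 30.57
Round up to the next whole number: n = 31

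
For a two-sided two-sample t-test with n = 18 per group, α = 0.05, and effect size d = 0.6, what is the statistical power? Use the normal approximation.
Power ≈ 0.44

Power calculation (two-sample t-test, normal approximation):
z_β = d · √(n/2) - z_{α/2}
z_β = 0.6 · √(18/2) - 1.960
z_β = 0.6 · 3.000 - 1.960
z_β = -0.160

Power = Φ(z_β) = Φ(-0.160) ≈ 0.436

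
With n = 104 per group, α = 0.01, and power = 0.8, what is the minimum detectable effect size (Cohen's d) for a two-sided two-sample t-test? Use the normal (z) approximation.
d ≈ 0.47

Minimum detectable effect (two-sample t-test, normal approximation):
d = (z_{α/2} + z_β) / √(n/2)
d = (2.576 + 0.842) / √(104/2)
d = 3.417 / 7.211
d ≈ 0.47

By Cohen's convention (0.2 small / 0.5 medium / 0.8 large): small effect.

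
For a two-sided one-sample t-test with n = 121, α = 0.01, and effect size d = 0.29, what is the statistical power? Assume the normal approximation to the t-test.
Power ≈ 0.73

Power calculation (one-sample t-test, normal approximation):
z_β = d · √n - z_{α/2}
z_β = 0.29 · √121 - 2.576
z_β = 0.29 · 11.000 - 2.576
z_β = 0.614

Power = Φ(z_β) = Φ(0.614) ≈ 0.730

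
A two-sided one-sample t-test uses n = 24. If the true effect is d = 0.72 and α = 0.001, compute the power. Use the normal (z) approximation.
Power ≈ 0.59

Power calculation (one-sample t-test, normal approximation):
z_β = d · √n - z_{α/2}
z_β = 0.72 · √24 - 3.291
z_β = 0.72 · 4.899 - 3.291
z_β = 0.237

Power = Φ(z_β) = Φ(0.237) ≈ 0.594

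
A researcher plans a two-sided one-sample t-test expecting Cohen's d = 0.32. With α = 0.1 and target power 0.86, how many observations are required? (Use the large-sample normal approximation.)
n = 73

Sample size formula (one-sample t-test, normal approximation):
n = ((z_{α/2} + z_β) / d)²

z_{α/2} = 1.645 (for α = 0.1, two-sided)
z_β = 1.080 (for power = 0.86)
d = 0.32

n = ((1.645 + 1.080) / 0.32)²
n = (8.516)²
n ≈ 72.52
Round up to the next whole number: n = 73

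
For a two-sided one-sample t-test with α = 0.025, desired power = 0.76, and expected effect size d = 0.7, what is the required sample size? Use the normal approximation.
n = 18

Sample size formula (one-sample t-test, normal approximation):
n = ((z_{α/2} + z_β) / d)²

z_{α/2} = 2.241 (for α = 0.025, two-sided)
z_β = 0.706 (for power = 0.76)
d = 0.7

n = ((2.241 + 0.706) / 0.7)²
n = (4.210)²
n ≈ 17.72
Round up to the next whole number: n = 18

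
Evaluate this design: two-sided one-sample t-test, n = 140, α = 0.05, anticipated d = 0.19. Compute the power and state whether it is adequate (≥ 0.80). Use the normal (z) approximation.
Power ≈ 0.61; the study is underpowered (power < 0.80)

Power calculation (one-sample t-test, normal approximation):
z_β = d · √n - z_{α/2}
z_β = 0.19 · √140 - 1.960
z_β = 0.19 · 11.832 - 1.960
z_β = 0.288

Power = Φ(z_β) = Φ(0.288) ≈ 0.613

Effect size d = 0.19 is very small by Cohen's convention (0.2/0.5/0.8).

Threshold: power ≥ 0.80 is conventionally adequate.
Power ≈ 0.61 → the study is underpowered (power < 0.80).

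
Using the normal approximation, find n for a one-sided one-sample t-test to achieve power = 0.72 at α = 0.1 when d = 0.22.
n = 72

Sample size formula (one-sample t-test, normal approximation):
n = ((z_α + z_β) / d)²

z_α = 1.282 (for α = 0.1, one-sided)
z_β = 0.583 (for power = 0.72)
d = 0.22

n = ((1.282 + 0.583) / 0.22)²
n = (8.477)²
n ≈ 71.86
Round up to the next whole number: n = 72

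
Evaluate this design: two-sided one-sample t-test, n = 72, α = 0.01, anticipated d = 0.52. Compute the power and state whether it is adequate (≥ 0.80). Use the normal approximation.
Power ≈ 0.97; the study is adequately powered (power ≥ 0.80)

Power calculation (one-sample t-test, normal approximation):
z_β = d · √n - z_{α/2}
z_β = 0.52 · √72 - 2.576
z_β = 0.52 · 8.485 - 2.576
z_β = 1.837

Power = Φ(z_β) = Φ(1.837) ≈ 0.967

Effect size d = 0.52 is medium by Cohen's convention (0.2/0.5/0.8).

Threshold: power ≥ 0.80 is conventionally adequate.
Power ≈ 0.97 → the study is adequately powered (power ≥ 0.80).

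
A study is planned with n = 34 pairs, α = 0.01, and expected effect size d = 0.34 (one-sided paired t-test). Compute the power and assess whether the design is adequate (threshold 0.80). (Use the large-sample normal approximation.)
Power ≈ 0.37; the study is underpowered (power < 0.80)

Power calculation (paired t-test, normal approximation):
z_β = d · √n - z_α
z_β = 0.34 · √34 - 2.326
z_β = 0.34 · 5.831 - 2.326
z_β = -0.344

Power = Φ(z_β) = Φ(-0.344) ≈ 0.365

Effect size d = 0.34 is small by Cohen's convention (0.2/0.5/0.8).

Threshold: power ≥ 0.80 is conventionally adequate.
Power ≈ 0.37 → the study is underpowered (power < 0.80).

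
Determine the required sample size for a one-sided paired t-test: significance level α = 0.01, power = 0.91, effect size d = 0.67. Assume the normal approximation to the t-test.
n = 30 pairs

Sample size formula (paired t-test, normal approximation):
n = ((z_α + z_β) / d)²

z_α = 2.326 (for α = 0.01, one-sided)
z_β = 1.341 (for power = 0.91)
d = 0.67

n = ((2.326 + 1.341) / 0.67)²
n = (5.473)²
n ≈ 29.95
Round up to the next whole number: n = 30 pairs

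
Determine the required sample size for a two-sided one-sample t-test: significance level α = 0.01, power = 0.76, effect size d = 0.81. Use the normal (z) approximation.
n = 17

Sample size formula (one-sample t-test, normal approximation):
n = ((z_{α/2} + z_β) / d)²

z_{α/2} = 2.576 (for α = 0.01, two-sided)
z_β = 0.706 (for power = 0.76)
d = 0.81

n = ((2.576 + 0.706) / 0.81)²
n = (4.052)²
n ≈ 16.42
Round up to the next whole number: n = 17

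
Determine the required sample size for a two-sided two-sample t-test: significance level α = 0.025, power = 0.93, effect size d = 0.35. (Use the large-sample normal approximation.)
n = 226 per group

Sample size formula (two-sample t-test, normal approximation):
n = 2 · ((z_{α/2} + z_β) / d)²

z_{α/2} = 2.241 (for α = 0.025, two-sided)
z_β = 1.476 (for power = 0.93)
d = 0.35

n = 2 · ((2.241 + 1.476) / 0.35)²
n = 2 · (10.620)²
n ≈ 225.57
Round up to the next whole number: n = 226 per group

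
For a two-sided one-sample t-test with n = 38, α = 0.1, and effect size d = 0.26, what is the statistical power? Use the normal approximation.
Power ≈ 0.48

Power calculation (one-sample t-test, normal approximation):
z_β = d · √n - z_{α/2}
z_β = 0.26 · √38 - 1.645
z_β = 0.26 · 6.164 - 1.645
z_β = -0.042

Power = Φ(z_β) = Φ(-0.042) ≈ 0.483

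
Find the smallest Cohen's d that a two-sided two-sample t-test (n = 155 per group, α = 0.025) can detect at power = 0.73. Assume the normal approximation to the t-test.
d ≈ 0.32

Minimum detectable effect (two-sample t-test, normal approximation):
d = (z_{α/2} + z_β) / √(n/2)
d = (2.241 + 0.613) / √(155/2)
d = 2.854 / 8.803
d ≈ 0.32

By Cohen's convention (0.2 small / 0.5 medium / 0.8 large): small effect.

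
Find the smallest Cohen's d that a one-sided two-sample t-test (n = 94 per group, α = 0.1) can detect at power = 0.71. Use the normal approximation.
d ≈ 0.27

Minimum detectable effect (two-sample t-test, normal approximation):
d = (z_α + z_β) / √(n/2)
d = (1.282 + 0.553) / √(94/2)
d = 1.835 / 6.856
d ≈ 0.27

By Cohen's convention (0.2 small / 0.5 medium / 0.8 large): small effect.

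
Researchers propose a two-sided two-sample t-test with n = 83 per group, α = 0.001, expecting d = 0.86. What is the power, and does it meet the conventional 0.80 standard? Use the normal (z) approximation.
Power ≈ 0.99; the study is adequately powered (power ≥ 0.80)

Power calculation (two-sample t-test, normal approximation):
z_β = d · √(n/2) - z_{α/2}
z_β = 0.86 · √(83/2) - 3.291
z_β = 0.86 · 6.442 - 3.291
z_β = 2.250

Power = Φ(z_β) = Φ(2.250) ≈ 0.988

Effect size d = 0.86 is large by Cohen's convention (0.2/0.5/0.8).

Threshold: power ≥ 0.80 is conventionally adequate.
Power ≈ 0.99 → the study is adequately powered (power ≥ 0.80).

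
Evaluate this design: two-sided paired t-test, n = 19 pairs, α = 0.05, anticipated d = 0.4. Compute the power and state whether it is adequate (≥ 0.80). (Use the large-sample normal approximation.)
Power ≈ 0.41; the study is underpowered (power < 0.80)

Power calculation (paired t-test, normal approximation):
z_β = d · √n - z_{α/2}
z_β = 0.4 · √19 - 1.960
z_β = 0.4 · 4.359 - 1.960
z_β = -0.216

Power = Φ(z_β) = Φ(-0.216) ≈ 0.414

Effect size d = 0.4 is small by Cohen's convention (0.2/0.5/0.8).

Threshold: power ≥ 0.80 is conventionally adequate.
Power ≈ 0.41 → the study is underpowered (power < 0.80).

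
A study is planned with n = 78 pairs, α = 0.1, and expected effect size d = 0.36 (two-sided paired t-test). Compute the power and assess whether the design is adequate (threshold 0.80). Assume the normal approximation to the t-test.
Power ≈ 0.94; the study is adequately powered (power ≥ 0.80)

Power calculation (paired t-test, normal approximation):
z_β = d · √n - z_{α/2}
z_β = 0.36 · √78 - 1.645
z_β = 0.36 · 8.832 - 1.645
z_β = 1.535

Power = Φ(z_β) = Φ(1.535) ≈ 0.938

Effect size d = 0.36 is small by Cohen's convention (0.2/0.5/0.8).

Threshold: power ≥ 0.80 is conventionally adequate.
Power ≈ 0.94 → the study is adequately powered (power ≥ 0.80).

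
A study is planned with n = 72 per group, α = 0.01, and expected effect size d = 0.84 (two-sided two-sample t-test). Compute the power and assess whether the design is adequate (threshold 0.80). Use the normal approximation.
Power ≈ 0.99; the study is adequately powered (power ≥ 0.80)

Power calculation (two-sample t-test, normal approximation):
z_β = d · √(n/2) - z_{α/2}
z_β = 0.84 · √(72/2) - 2.576
z_β = 0.84 · 6.000 - 2.576
z_β = 2.464

Power = Φ(z_β) = Φ(2.464) ≈ 0.993

Effect size d = 0.84 is large by Cohen's convention (0.2/0.5/0.8).

Threshold: power ≥ 0.80 is conventionally adequate.
Power ≈ 0.99 → the study is adequately powered (power ≥ 0.80).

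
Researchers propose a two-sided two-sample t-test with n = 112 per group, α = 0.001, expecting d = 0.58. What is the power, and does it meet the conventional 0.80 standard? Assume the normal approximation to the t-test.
Power ≈ 0.85; the study is adequately powered (power ≥ 0.80)

Power calculation (two-sample t-test, normal approximation):
z_β = d · √(n/2) - z_{α/2}
z_β = 0.58 · √(112/2) - 3.291
z_β = 0.58 · 7.483 - 3.291
z_β = 1.050

Power = Φ(z_β) = Φ(1.050) ≈ 0.853

Effect size d = 0.58 is medium by Cohen's convention (0.2/0.5/0.8).

Threshold: power ≥ 0.80 is conventionally adequate.
Power ≈ 0.85 → the study is adequately powered (power ≥ 0.80).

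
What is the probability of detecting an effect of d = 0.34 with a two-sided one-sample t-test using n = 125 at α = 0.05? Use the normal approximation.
Power ≈ 0.97

Power calculation (one-sample t-test, normal approximation):
z_β = d · √n - z_{α/2}
z_β = 0.34 · √125 - 1.960
z_β = 0.34 · 11.180 - 1.960
z_β = 1.841

Power = Φ(z_β) = Φ(1.841) ≈ 0.967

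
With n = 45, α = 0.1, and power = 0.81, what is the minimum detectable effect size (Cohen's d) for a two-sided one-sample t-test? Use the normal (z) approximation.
d ≈ 0.38

Minimum detectable effect (one-sample t-test, normal approximation):
d = (z_{α/2} + z_β) / √n
d = (1.645 + 0.878) / √45
d = 2.523 / 6.708
d ≈ 0.38

By Cohen's convention (0.2 small / 0.5 medium / 0.8 large): small effect.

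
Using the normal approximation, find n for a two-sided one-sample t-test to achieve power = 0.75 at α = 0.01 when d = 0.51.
n = 41

Sample size formula (one-sample t-test, normal approximation):
n = ((z_{α/2} + z_β) / d)²

z_{α/2} = 2.576 (for α = 0.01, two-sided)
z_β = 0.674 (for power = 0.75)
d = 0.51

n = ((2.576 + 0.674) / 0.51)²
n = (6.373)²
n ≈ 40.62
Round up to the next whole number: n = 41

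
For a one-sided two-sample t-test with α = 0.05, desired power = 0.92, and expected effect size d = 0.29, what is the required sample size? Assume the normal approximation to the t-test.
n = 222 per group

Sample size formula (two-sample t-test, normal approximation):
n = 2 · ((z_α + z_β) / d)²

z_α = 1.645 (for α = 0.05, one-sided)
z_β = 1.405 (for power = 0.92)
d = 0.29

n = 2 · ((1.645 + 1.405) / 0.29)²
n = 2 · (10.517)²
n ≈ 221.21
Round up to the next whole number: n = 222 per group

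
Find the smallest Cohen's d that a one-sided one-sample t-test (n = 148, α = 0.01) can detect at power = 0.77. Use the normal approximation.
d ≈ 0.25

Minimum detectable effect (one-sample t-test, normal approximation):
d = (z_α + z_β) / √n
d = (2.326 + 0.739) / √148
d = 3.065 / 12.166
d ≈ 0.25

By Cohen's convention (0.2 small / 0.5 medium / 0.8 large): small effect.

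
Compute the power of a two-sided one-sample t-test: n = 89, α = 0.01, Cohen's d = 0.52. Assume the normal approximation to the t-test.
Power ≈ 0.99

Power calculation (one-sample t-test, normal approximation):
z_β = d · √n - z_{α/2}
z_β = 0.52 · √89 - 2.576
z_β = 0.52 · 9.434 - 2.576
z_β = 2.330

Power = Φ(z_β) = Φ(2.330) ≈ 0.990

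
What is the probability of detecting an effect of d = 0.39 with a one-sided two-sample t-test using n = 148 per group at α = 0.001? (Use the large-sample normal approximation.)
Power ≈ 0.60

Power calculation (two-sample t-test, normal approximation):
z_β = d · √(n/2) - z_α
z_β = 0.39 · √(148/2) - 3.090
z_β = 0.39 · 8.602 - 3.090
z_β = 0.265

Power = Φ(z_β) = Φ(0.265) ≈ 0.604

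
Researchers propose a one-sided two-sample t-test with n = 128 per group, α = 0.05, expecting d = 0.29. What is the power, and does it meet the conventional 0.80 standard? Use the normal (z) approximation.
Power ≈ 0.75; the study is underpowered (power < 0.80)

Power calculation (two-sample t-test, normal approximation):
z_β = d · √(n/2) - z_α
z_β = 0.29 · √(128/2) - 1.645
z_β = 0.29 · 8.000 - 1.645
z_β = 0.675

Power = Φ(z_β) = Φ(0.675) ≈ 0.750

Effect size d = 0.29 is small by Cohen's convention (0.2/0.5/0.8).

Threshold: power ≥ 0.80 is conventionally adequate.
Power ≈ 0.75 → the study is underpowered (power < 0.80).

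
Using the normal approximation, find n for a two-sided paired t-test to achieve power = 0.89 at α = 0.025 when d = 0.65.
n = 29 pairs

Sample size formula (paired t-test, normal approximation):
n = ((z_{α/2} + z_β) / d)²

z_{α/2} = 2.241 (for α = 0.025, two-sided)
z_β = 1.227 (for power = 0.89)
d = 0.65

n = ((2.241 + 1.227) / 0.65)²
n = (5.335)²
n ≈ 28.46
Round up to the next whole number: n = 29 pairs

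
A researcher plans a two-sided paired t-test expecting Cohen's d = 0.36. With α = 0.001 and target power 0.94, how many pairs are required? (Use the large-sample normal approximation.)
n = 182 pairs

Sample size formula (paired t-test, normal approximation):
n = ((z_{α/2} + z_β) / d)²

z_{α/2} = 3.291 (for α = 0.001, two-sided)
z_β = 1.555 (for power = 0.94)
d = 0.36

n = ((3.291 + 1.555) / 0.36)²
n = (13.461)²
n ≈ 181.20
Round up to the next whole number: n = 182 pairs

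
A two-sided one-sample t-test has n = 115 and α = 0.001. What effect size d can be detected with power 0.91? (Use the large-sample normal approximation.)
d ≈ 0.43

Minimum detectable effect (one-sample t-test, normal approximation):
d = (z_{α/2} + z_β) / √n
d = (3.291 + 1.341) / √115
d = 4.631 / 10.724
d ≈ 0.43

By Cohen's convention (0.2 small / 0.5 medium / 0.8 large): small effect.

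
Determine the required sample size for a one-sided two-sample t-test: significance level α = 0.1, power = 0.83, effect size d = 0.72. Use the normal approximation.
n = 20 per group

Sample size formula (two-sample t-test, normal approximation):
n = 2 · ((z_α + z_β) / d)²

z_α = 1.282 (for α = 0.1, one-sided)
z_β = 0.954 (for power = 0.83)
d = 0.72

n = 2 · ((1.282 + 0.954) / 0.72)²
n = 2 · (3.106)²
n ≈ 19.29
Round up to the next whole number: n = 20 per group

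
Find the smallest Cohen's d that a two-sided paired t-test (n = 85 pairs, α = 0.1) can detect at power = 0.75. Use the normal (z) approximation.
d ≈ 0.25

Minimum detectable effect (paired t-test, normal approximation):
d = (z_{α/2} + z_β) / √n
d = (1.645 + 0.674) / √85
d = 2.319 / 9.220
d ≈ 0.25

By Cohen's convention (0.2 small / 0.5 medium / 0.8 large): small effect.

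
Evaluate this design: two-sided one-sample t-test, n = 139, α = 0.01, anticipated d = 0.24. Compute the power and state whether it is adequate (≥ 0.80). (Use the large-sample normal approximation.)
Power ≈ 0.60; the study is underpowered (power < 0.80)

Power calculation (one-sample t-test, normal approximation):
z_β = d · √n - z_{α/2}
z_β = 0.24 · √139 - 2.576
z_β = 0.24 · 11.790 - 2.576
z_β = 0.254

Power = Φ(z_β) = Φ(0.254) ≈ 0.600

Effect size d = 0.24 is small by Cohen's convention (0.2/0.5/0.8).

Threshold: power ≥ 0.80 is conventionally adequate.
Power ≈ 0.60 → the study is underpowered (power < 0.80).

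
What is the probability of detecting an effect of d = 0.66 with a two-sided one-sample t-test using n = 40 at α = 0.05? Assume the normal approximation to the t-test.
Power ≈ 0.99

Power calculation (one-sample t-test, normal approximation):
z_β = d · √n - z_{α/2}
z_β = 0.66 · √40 - 1.960
z_β = 0.66 · 6.325 - 1.960
z_β = 2.214

Power = Φ(z_β) = Φ(2.214) ≈ 0.987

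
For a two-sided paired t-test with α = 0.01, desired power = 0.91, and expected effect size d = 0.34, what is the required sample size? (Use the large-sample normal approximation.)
n = 133 pairs

Sample size formula (paired t-test, normal approximation):
n = ((z_{α/2} + z_β) / d)²

z_{α/2} = 2.576 (for α = 0.01, two-sided)
z_β = 1.341 (for power = 0.91)
d = 0.34

n = ((2.576 + 1.341) / 0.34)²
n = (11.521)²
n ≈ 132.73
Round up to the next whole number: n = 133 pairs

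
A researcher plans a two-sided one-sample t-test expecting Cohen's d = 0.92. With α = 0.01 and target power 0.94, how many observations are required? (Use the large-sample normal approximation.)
n = 21

Sample size formula (one-sample t-test, normal approximation):
n = ((z_{α/2} + z_β) / d)²

z_{α/2} = 2.576 (for α = 0.01, two-sided)
z_β = 1.555 (for power = 0.94)
d = 0.92

n = ((2.576 + 1.555) / 0.92)²
n = (4.490)²
n ≈ 20.16
Round up to the next whole number: n = 21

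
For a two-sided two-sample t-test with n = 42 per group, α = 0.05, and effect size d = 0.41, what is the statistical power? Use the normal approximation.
Power ≈ 0.47

Power calculation (two-sample t-test, normal approximation):
z_β = d · √(n/2) - z_{α/2}
z_β = 0.41 · √(42/2) - 1.960
z_β = 0.41 · 4.583 - 1.960
z_β = -0.081

Power = Φ(z_β) = Φ(-0.081) ≈ 0.468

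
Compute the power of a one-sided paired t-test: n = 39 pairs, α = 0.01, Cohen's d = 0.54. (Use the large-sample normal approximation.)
Power ≈ 0.85

Power calculation (paired t-test, normal approximation):
z_β = d · √n - z_α
z_β = 0.54 · √39 - 2.326
z_β = 0.54 · 6.245 - 2.326
z_β = 1.046

Power = Φ(z_β) = Φ(1.046) ≈ 0.852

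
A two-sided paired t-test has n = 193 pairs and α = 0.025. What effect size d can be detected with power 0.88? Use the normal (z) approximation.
d ≈ 0.25

Minimum detectable effect (paired t-test, normal approximation):
d = (z_{α/2} + z_β) / √n
d = (2.241 + 1.175) / √193
d = 3.416 / 13.892
d ≈ 0.25

By Cohen's convention (0.2 small / 0.5 medium / 0.8 large): small effect.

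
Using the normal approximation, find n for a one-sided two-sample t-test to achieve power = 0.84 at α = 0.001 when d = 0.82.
n = 50 per group

Sample size formula (two-sample t-test, normal approximation):
n = 2 · ((z_α + z_β) / d)²

z_α = 3.090 (for α = 0.001, one-sided)
z_β = 0.994 (for power = 0.84)
d = 0.82

n = 2 · ((3.090 + 0.994) / 0.82)²
n = 2 · (4.980)²
n ≈ 49.60
Round up to the next whole number: n = 50 per group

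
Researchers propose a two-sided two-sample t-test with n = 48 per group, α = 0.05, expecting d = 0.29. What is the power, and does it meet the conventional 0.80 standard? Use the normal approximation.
Power ≈ 0.29; the study is underpowered (power < 0.80)

Power calculation (two-sample t-test, normal approximation):
z_β = d · √(n/2) - z_{α/2}
z_β = 0.29 · √(48/2) - 1.960
z_β = 0.29 · 4.899 - 1.960
z_β = -0.539

Power = Φ(z_β) = Φ(-0.539) ≈ 0.295

Effect size d = 0.29 is small by Cohen's convention (0.2/0.5/0.8).

Threshold: power ≥ 0.80 is conventionally adequate.
Power ≈ 0.29 → the study is underpowered (power < 0.80).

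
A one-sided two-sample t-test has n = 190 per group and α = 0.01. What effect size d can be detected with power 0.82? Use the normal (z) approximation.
d ≈ 0.33

Minimum detectable effect (two-sample t-test, normal approximation):
d = (z_α + z_β) / √(n/2)
d = (2.326 + 0.915) / √(190/2)
d = 3.242 / 9.747
d ≈ 0.33

By Cohen's convention (0.2 small / 0.5 medium / 0.8 large): small effect.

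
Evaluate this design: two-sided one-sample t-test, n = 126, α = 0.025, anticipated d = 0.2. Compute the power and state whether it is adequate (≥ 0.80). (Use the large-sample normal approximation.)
Power ≈ 0.50; the study is underpowered (power < 0.80)

Power calculation (one-sample t-test, normal approximation):
z_β = d · √n - z_{α/2}
z_β = 0.2 · √126 - 2.241
z_β = 0.2 · 11.225 - 2.241
z_β = 0.004

Power = Φ(z_β) = Φ(0.004) ≈ 0.501

Effect size d = 0.2 is small by Cohen's convention (0.2/0.5/0.8).

Threshold: power ≥ 0.80 is conventionally adequate.
Power ≈ 0.50 → the study is underpowered (power < 0.80).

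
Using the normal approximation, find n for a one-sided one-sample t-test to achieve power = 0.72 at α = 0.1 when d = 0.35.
n = 29

Sample size formula (one-sample t-test, normal approximation):
n = ((z_α + z_β) / d)²

z_α = 1.282 (for α = 0.1, one-sided)
z_β = 0.583 (for power = 0.72)
d = 0.35

n = ((1.282 + 0.583) / 0.35)²
n = (5.329)²
n ≈ 28.40
Round up to the next whole number: n = 29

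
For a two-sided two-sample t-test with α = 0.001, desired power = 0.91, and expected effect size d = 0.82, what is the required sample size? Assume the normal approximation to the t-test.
n = 64 per group

Sample size formula (two-sample t-test, normal approximation):
n = 2 · ((z_{α/2} + z_β) / d)²

z_{α/2} = 3.291 (for α = 0.001, two-sided)
z_β = 1.341 (for power = 0.91)
d = 0.82

n = 2 · ((3.291 + 1.341) / 0.82)²
n = 2 · (5.649)²
n ≈ 63.82
Round up to the next whole number: n = 64 per group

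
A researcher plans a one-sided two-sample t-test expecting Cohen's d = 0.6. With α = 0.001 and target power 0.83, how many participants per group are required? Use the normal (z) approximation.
n = 91 per group

Sample size formula (two-sample t-test, normal approximation):
n = 2 · ((z_α + z_β) / d)²

z_α = 3.090 (for α = 0.001, one-sided)
z_β = 0.954 (for power = 0.83)
d = 0.6

n = 2 · ((3.090 + 0.954) / 0.6)²
n = 2 · (6.740)²
n ≈ 90.86
Round up to the next whole number: n = 91 per group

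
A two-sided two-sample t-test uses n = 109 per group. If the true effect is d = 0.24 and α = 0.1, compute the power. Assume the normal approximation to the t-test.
Power ≈ 0.55

Power calculation (two-sample t-test, normal approximation):
z_β = d · √(n/2) - z_{α/2}
z_β = 0.24 · √(109/2) - 1.645
z_β = 0.24 · 7.382 - 1.645
z_β = 0.127

Power = Φ(z_β) = Φ(0.127) ≈ 0.551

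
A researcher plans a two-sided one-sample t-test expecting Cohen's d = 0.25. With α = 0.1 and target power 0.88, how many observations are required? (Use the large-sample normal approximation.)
n = 128

Sample size formula (one-sample t-test, normal approximation):
n = ((z_{α/2} + z_β) / d)²

z_{α/2} = 1.645 (for α = 0.1, two-sided)
z_β = 1.175 (for power = 0.88)
d = 0.25

n = ((1.645 + 1.175) / 0.25)²
n = (11.280)²
n ≈ 127.24
Round up to the next whole number: n = 128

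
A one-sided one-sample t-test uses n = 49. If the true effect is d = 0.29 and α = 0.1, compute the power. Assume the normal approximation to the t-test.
Power ≈ 0.77

Power calculation (one-sample t-test, normal approximation):
z_β = d · √n - z_α
z_β = 0.29 · √49 - 1.282
z_β = 0.29 · 7.000 - 1.282
z_β = 0.748

Power = Φ(z_β) = Φ(0.748) ≈ 0.773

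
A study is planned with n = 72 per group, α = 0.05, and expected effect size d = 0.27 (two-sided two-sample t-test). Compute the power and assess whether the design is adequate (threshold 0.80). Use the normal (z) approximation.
Power ≈ 0.37; the study is underpowered (power < 0.80)

Power calculation (two-sample t-test, normal approximation):
z_β = d · √(n/2) - z_{α/2}
z_β = 0.27 · √(72/2) - 1.960
z_β = 0.27 · 6.000 - 1.960
z_β = -0.340

Power = Φ(z_β) = Φ(-0.340) ≈ 0.367

Effect size d = 0.27 is small by Cohen's convention (0.2/0.5/0.8).

Threshold: power ≥ 0.80 is conventionally adequate.
Power ≈ 0.37 → the study is underpowered (power < 0.80).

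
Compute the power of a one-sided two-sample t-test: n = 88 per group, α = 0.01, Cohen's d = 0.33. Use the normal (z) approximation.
Power ≈ 0.45

Power calculation (two-sample t-test, normal approximation):
z_β = d · √(n/2) - z_α
z_β = 0.33 · √(88/2) - 2.326
z_β = 0.33 · 6.633 - 2.326
z_β = -0.137

Power = Φ(z_β) = Φ(-0.137) ≈ 0.445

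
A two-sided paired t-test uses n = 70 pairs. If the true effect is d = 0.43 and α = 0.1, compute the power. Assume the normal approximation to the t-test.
Power ≈ 0.97

Power calculation (paired t-test, normal approximation):
z_β = d · √n - z_{α/2}
z_β = 0.43 · √70 - 1.645
z_β = 0.43 · 8.367 - 1.645
z_β = 1.953

Power = Φ(z_β) = Φ(1.953) ≈ 0.975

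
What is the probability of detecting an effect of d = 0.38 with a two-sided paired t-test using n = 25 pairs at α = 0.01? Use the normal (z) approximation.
Power ≈ 0.25

Power calculation (paired t-test, normal approximation):
z_β = d · √n - z_{α/2}
z_β = 0.38 · √25 - 2.576
z_β = 0.38 · 5.000 - 2.576
z_β = -0.676

Power = Φ(z_β) = Φ(-0.676) ≈ 0.250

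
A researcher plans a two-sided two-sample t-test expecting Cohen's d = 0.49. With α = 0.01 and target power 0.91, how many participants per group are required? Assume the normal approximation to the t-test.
n = 128 per group

Sample size formula (two-sample t-test, normal approximation):
n = 2 · ((z_{α/2} + z_β) / d)²

z_{α/2} = 2.576 (for α = 0.01, two-sided)
z_β = 1.341 (for power = 0.91)
d = 0.49

n = 2 · ((2.576 + 1.341) / 0.49)²
n = 2 · (7.994)²
n ≈ 127.81
Round up to the next whole number: n = 128 per group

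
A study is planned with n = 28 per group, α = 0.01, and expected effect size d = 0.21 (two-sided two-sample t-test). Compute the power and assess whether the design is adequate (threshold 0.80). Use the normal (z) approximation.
Power ≈ 0.04; the study is underpowered (power < 0.80)

Power calculation (two-sample t-test, normal approximation):
z_β = d · √(n/2) - z_{α/2}
z_β = 0.21 · √(28/2) - 2.576
z_β = 0.21 · 3.742 - 2.576
z_β = -1.790

Power = Φ(z_β) = Φ(-1.790) ≈ 0.037

Effect size d = 0.21 is small by Cohen's convention (0.2/0.5/0.8).

Threshold: power ≥ 0.80 is conventionally adequate.
Power ≈ 0.04 → the study is underpowered (power < 0.80).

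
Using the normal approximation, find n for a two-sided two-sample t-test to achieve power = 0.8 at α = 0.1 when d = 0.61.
n = 34 per group

Sample size formula (two-sample t-test, normal approximation):
n = 2 · ((z_{α/2} + z_β) / d)²

z_{α/2} = 1.645 (for α = 0.1, two-sided)
z_β = 0.842 (for power = 0.8)
d = 0.61

n = 2 · ((1.645 + 0.842) / 0.61)²
n = 2 · (4.077)²
n ≈ 33.24
Round up to the next whole number: n = 34 per group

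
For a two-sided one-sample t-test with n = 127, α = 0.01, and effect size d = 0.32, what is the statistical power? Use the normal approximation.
Power ≈ 0.85

Power calculation (one-sample t-test, normal approximation):
z_β = d · √n - z_{α/2}
z_β = 0.32 · √127 - 2.576
z_β = 0.32 · 11.269 - 2.576
z_β = 1.030

Power = Φ(z_β) = Φ(1.030) ≈ 0.849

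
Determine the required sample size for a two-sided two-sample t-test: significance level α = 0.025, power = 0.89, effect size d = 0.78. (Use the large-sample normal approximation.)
n = 40 per group

Sample size formula (two-sample t-test, normal approximation):
n = 2 · ((z_{α/2} + z_β) / d)²

z_{α/2} = 2.241 (for α = 0.025, two-sided)
z_β = 1.227 (for power = 0.89)
d = 0.78

n = 2 · ((2.241 + 1.227) / 0.78)²
n = 2 · (4.446)²
n ≈ 39.53
Round up to the next whole number: n = 40 per group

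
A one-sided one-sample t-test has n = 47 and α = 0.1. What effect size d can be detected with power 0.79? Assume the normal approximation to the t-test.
d ≈ 0.30

Minimum detectable effect (one-sample t-test, normal approximation):
d = (z_α + z_β) / √n
d = (1.282 + 0.806) / √47
d = 2.088 / 6.856
d ≈ 0.30

By Cohen's convention (0.2 small / 0.5 medium / 0.8 large): small effect.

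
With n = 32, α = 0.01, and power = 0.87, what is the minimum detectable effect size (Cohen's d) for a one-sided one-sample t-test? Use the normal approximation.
d ≈ 0.61

Minimum detectable effect (one-sample t-test, normal approximation):
d = (z_α + z_β) / √n
d = (2.326 + 1.126) / √32
d = 3.453 / 5.657
d ≈ 0.61

By Cohen's convention (0.2 small / 0.5 medium / 0.8 large): medium effect.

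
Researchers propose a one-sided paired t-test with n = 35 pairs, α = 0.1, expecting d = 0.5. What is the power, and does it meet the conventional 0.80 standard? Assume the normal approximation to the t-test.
Power ≈ 0.95; the study is adequately powered (power ≥ 0.80)

Power calculation (paired t-test, normal approximation):
z_β = d · √n - z_α
z_β = 0.5 · √35 - 1.282
z_β = 0.5 · 5.916 - 1.282
z_β = 1.676

Power = Φ(z_β) = Φ(1.676) ≈ 0.953

Effect size d = 0.5 is medium by Cohen's convention (0.2/0.5/0.8).

Threshold: power ≥ 0.80 is conventionally adequate.
Power ≈ 0.95 → the study is adequately powered (power ≥ 0.80).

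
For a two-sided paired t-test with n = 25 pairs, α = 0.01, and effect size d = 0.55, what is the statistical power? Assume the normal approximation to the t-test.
Power ≈ 0.57

Power calculation (paired t-test, normal approximation):
z_β = d · √n - z_{α/2}
z_β = 0.55 · √25 - 2.576
z_β = 0.55 · 5.000 - 2.576
z_β = 0.174

Power = Φ(z_β) = Φ(0.174) ≈ 0.569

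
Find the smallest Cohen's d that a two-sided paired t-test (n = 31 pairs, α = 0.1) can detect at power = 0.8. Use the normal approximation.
d ≈ 0.45

Minimum detectable effect (paired t-test, normal approximation):
d = (z_{α/2} + z_β) / √n
d = (1.645 + 0.842) / √31
d = 2.486 / 5.568
d ≈ 0.45

By Cohen's convention (0.2 small / 0.5 medium / 0.8 large): small effect.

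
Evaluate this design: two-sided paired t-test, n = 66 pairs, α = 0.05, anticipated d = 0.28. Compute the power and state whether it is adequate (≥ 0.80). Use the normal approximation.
Power ≈ 0.62; the study is underpowered (power < 0.80)

Power calculation (paired t-test, normal approximation):
z_β = d · √n - z_{α/2}
z_β = 0.28 · √66 - 1.960
z_β = 0.28 · 8.124 - 1.960
z_β = 0.315

Power = Φ(z_β) = Φ(0.315) ≈ 0.624

Effect size d = 0.28 is small by Cohen's convention (0.2/0.5/0.8).

Threshold: power ≥ 0.80 is conventionally adequate.
Power ≈ 0.62 → the study is underpowered (power < 0.80).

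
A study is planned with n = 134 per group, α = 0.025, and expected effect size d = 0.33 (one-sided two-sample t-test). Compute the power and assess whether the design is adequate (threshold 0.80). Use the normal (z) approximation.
Power ≈ 0.77; the study is underpowered (power < 0.80)

Power calculation (two-sample t-test, normal approximation):
z_β = d · √(n/2) - z_α
z_β = 0.33 · √(134/2) - 1.960
z_β = 0.33 · 8.185 - 1.960
z_β = 0.741

Power = Φ(z_β) = Φ(0.741) ≈ 0.771

Effect size d = 0.33 is small by Cohen's convention (0.2/0.5/0.8).

Threshold: power ≥ 0.80 is conventionally adequate.
Power ≈ 0.77 → the study is underpowered (power < 0.80).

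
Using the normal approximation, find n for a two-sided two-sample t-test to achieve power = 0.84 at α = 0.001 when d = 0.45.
n = 182 per group

Sample size formula (two-sample t-test, normal approximation):
n = 2 · ((z_{α/2} + z_β) / d)²

z_{α/2} = 3.291 (for α = 0.001, two-sided)
z_β = 0.994 (for power = 0.84)
d = 0.45

n = 2 · ((3.291 + 0.994) / 0.45)²
n = 2 · (9.522)²
n ≈ 181.34
Round up to the next whole number: n = 182 per group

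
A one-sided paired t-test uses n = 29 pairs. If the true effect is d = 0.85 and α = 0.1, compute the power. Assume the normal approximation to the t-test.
Power ≈ 1.00

Power calculation (paired t-test, normal approximation):
z_β = d · √n - z_α
z_β = 0.85 · √29 - 1.282
z_β = 0.85 · 5.385 - 1.282
z_β = 3.296

Power = Φ(z_β) = Φ(3.296) ≈ 1.000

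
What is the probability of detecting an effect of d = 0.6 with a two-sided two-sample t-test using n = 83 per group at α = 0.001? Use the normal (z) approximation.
Power ≈ 0.72

Power calculation (two-sample t-test, normal approximation):
z_β = d · √(n/2) - z_{α/2}
z_β = 0.6 · √(83/2) - 3.291
z_β = 0.6 · 6.442 - 3.291
z_β = 0.575

Power = Φ(z_β) = Φ(0.575) ≈ 0.717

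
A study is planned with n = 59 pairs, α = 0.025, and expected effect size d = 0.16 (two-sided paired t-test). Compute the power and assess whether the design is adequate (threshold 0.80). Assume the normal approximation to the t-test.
Power ≈ 0.16; the study is underpowered (power < 0.80)

Power calculation (paired t-test, normal approximation):
z_β = d · √n - z_{α/2}
z_β = 0.16 · √59 - 2.241
z_β = 0.16 · 7.681 - 2.241
z_β = -1.012

Power = Φ(z_β) = Φ(-1.012) ≈ 0.156

Effect size d = 0.16 is very small by Cohen's convention (0.2/0.5/0.8).

Threshold: power ≥ 0.80 is conventionally adequate.
Power ≈ 0.16 → the study is underpowered (power < 0.80).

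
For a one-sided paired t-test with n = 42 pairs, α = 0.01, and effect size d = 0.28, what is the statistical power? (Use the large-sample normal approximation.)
Power ≈ 0.30

Power calculation (paired t-test, normal approximation):
z_β = d · √n - z_α
z_β = 0.28 · √42 - 2.326
z_β = 0.28 · 6.481 - 2.326
z_β = -0.512

Power = Φ(z_β) = Φ(-0.512) ≈ 0.304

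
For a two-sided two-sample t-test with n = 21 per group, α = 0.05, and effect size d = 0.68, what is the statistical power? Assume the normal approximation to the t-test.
Power ≈ 0.60

Power calculation (two-sample t-test, normal approximation):
z_β = d · √(n/2) - z_{α/2}
z_β = 0.68 · √(21/2) - 1.960
z_β = 0.68 · 3.240 - 1.960
z_β = 0.243

Power = Φ(z_β) = Φ(0.243) ≈ 0.596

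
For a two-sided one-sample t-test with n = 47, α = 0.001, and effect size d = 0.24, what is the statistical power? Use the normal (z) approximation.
Power ≈ 0.05

Power calculation (one-sample t-test, normal approximation):
z_β = d · √n - z_{α/2}
z_β = 0.24 · √47 - 3.291
z_β = 0.24 · 6.856 - 3.291
z_β = -1.645

Power = Φ(z_β) = Φ(-1.645) ≈ 0.050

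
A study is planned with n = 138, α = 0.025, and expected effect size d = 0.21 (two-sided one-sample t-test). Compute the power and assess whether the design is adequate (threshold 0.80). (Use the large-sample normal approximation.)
Power ≈ 0.59; the study is underpowered (power < 0.80)

Power calculation (one-sample t-test, normal approximation):
z_β = d · √n - z_{α/2}
z_β = 0.21 · √138 - 2.241
z_β = 0.21 · 11.747 - 2.241
z_β = 0.226

Power = Φ(z_β) = Φ(0.226) ≈ 0.589

Effect size d = 0.21 is small by Cohen's convention (0.2/0.5/0.8).

Threshold: power ≥ 0.80 is conventionally adequate.
Power ≈ 0.59 → the study is underpowered (power < 0.80).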